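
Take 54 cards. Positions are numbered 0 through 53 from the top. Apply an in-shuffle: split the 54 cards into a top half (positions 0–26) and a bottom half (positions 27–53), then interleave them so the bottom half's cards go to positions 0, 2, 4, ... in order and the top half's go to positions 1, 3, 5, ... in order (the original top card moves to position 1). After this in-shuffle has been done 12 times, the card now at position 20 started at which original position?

Work backwards from position 20, undoing one in-shuffle at a time:
20 ← 37 ← 18 ← 36 ← 45 ← 22 ← 38 ← 46 ← 50 ← 52 ← 53 ← 26 ← 40
So the card now at position 20 started at position 40.

40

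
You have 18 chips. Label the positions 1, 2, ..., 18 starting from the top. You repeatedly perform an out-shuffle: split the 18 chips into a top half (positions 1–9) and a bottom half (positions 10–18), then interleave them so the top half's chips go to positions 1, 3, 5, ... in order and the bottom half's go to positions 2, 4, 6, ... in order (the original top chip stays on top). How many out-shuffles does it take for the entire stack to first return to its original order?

8

The out-shuffle permutes the 18 positions with cycle lengths [1, 1, 8, 8].
Every chip is home exactly when every cycle has completed a whole number of laps, i.e. after lcm(1, 8) = 8 out-shuffles.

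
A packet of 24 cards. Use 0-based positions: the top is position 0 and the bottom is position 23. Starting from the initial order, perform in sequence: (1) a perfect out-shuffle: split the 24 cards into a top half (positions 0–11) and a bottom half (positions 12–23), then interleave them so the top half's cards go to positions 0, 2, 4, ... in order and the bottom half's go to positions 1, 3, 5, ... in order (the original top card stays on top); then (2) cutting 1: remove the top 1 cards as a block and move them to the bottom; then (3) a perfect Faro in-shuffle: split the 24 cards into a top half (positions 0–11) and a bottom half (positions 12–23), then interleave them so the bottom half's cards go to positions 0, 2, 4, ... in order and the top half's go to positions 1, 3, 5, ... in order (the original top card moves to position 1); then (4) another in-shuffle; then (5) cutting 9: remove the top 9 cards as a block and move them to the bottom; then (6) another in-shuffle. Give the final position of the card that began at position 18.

Track the card from position 18 forward through each operation:
  after op 1 (out-shuffle): 18 → 13
  after op 2 (cut 1): 13 → 12
  after op 3 (in-shuffle): 12 → 0
  after op 4 (in-shuffle): 0 → 1
  after op 5 (cut 9): 1 → 16
  after op 6 (in-shuffle): 16 → 8

8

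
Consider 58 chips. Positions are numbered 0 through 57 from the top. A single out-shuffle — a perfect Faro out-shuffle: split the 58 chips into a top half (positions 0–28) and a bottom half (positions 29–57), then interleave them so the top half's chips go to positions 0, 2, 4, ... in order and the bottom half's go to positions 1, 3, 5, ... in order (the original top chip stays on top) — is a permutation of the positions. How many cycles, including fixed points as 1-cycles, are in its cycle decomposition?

Trace each unvisited position around until it returns:
(0) (1 2 4 8 16 32 ... len 18) (3 6 12 24 48 39 ... len 18) (5 10 20 40 23 46 ... len 18) (19 38) (57)
6 cycles in total.

6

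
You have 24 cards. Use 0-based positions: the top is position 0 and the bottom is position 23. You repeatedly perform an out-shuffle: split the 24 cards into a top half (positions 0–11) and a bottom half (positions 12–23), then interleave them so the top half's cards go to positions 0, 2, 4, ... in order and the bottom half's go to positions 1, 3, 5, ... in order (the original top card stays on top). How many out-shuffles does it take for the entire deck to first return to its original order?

11

The out-shuffle permutes the 24 positions with cycle lengths [1, 1, 11, 11].
Every card is home exactly when every cycle has completed a whole number of laps, i.e. after lcm(1, 11) = 11 out-shuffles.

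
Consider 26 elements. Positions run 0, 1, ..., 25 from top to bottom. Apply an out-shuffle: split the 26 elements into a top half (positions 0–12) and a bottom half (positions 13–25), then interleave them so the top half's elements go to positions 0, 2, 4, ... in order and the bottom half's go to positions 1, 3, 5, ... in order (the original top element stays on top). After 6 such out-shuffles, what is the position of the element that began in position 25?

25

Position 25 is a fixed point of every out-shuffle, so the element never moves.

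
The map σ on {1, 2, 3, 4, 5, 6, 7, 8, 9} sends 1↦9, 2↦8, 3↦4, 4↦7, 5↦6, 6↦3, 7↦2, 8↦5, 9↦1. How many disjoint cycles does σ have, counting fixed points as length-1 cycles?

Cycle decomposition: (1 9) (2 8 5 6 3 4 7).
2 cycles.

2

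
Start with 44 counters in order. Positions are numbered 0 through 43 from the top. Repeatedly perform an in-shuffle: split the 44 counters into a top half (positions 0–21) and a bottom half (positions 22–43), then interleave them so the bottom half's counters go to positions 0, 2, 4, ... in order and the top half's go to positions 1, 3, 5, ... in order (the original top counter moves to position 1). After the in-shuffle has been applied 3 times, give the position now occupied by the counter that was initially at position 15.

37

Track the counter's position through each in-shuffle:
15 → 31 → 18 → 37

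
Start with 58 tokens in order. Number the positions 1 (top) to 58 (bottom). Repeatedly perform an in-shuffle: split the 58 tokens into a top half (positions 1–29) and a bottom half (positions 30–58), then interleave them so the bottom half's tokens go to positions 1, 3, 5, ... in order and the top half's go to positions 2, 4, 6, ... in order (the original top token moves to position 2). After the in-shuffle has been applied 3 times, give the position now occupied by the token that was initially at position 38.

Track the token's position through each in-shuffle:
38 → 17 → 34 → 9

9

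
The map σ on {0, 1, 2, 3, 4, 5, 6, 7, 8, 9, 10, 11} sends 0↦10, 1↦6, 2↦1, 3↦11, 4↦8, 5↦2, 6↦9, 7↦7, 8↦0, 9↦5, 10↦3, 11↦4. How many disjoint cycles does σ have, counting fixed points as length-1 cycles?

Cycle decomposition: (0 10 3 11 4 8) (1 6 9 5 2) (7).
3 cycles.

3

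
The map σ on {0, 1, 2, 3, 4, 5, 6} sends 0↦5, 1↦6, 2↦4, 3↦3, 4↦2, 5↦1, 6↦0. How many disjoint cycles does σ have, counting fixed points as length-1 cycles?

Cycle decomposition: (0 5 1 6) (2 4) (3).
3 cycles.

3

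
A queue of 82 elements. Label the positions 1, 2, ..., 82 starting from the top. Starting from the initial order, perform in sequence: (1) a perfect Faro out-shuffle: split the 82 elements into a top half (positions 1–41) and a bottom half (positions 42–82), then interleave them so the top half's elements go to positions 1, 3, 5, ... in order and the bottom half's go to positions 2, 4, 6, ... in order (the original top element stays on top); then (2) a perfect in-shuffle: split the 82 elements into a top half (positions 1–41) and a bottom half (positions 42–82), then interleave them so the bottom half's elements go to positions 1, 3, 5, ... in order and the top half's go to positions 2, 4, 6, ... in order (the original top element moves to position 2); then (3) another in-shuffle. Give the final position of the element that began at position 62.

Track the element from position 62 forward through each operation:
  after op 1 (out-shuffle): 62 → 42
  after op 2 (in-shuffle): 42 → 1
  after op 3 (in-shuffle): 1 → 2

2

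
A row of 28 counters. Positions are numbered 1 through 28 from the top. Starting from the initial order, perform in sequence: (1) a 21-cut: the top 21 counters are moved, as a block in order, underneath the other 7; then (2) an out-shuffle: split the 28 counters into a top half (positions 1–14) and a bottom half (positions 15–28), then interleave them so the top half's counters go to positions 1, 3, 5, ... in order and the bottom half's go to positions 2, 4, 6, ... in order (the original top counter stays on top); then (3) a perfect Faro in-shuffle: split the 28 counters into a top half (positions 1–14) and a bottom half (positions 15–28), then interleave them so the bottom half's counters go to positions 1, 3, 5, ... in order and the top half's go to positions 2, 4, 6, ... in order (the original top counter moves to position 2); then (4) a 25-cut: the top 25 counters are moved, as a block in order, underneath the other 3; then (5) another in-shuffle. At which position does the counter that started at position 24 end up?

26

Track the counter from position 24 forward through each operation:
  after op 1 (cut 21): 24 → 3
  after op 2 (out-shuffle): 3 → 5
  after op 3 (in-shuffle): 5 → 10
  after op 4 (cut 25): 10 → 13
  after op 5 (in-shuffle): 13 → 26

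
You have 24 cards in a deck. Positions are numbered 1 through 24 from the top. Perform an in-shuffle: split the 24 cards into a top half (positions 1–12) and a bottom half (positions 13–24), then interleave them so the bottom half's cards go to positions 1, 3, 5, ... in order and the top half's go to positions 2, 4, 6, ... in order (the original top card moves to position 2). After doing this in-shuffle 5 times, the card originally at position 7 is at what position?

24

Track the card's position through each in-shuffle:
7 → 14 → 3 → 6 → 12 → 24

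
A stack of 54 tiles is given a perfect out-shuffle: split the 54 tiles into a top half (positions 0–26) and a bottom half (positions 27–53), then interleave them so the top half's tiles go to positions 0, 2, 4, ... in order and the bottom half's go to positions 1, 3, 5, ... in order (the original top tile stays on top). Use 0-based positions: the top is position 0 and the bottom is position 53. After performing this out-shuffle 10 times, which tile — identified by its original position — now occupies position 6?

44

Work backwards from position 6, undoing one out-shuffle at a time:
6 ← 3 ← 28 ← 14 ← 7 ← 30 ← 15 ← 34 ← 17 ← 35 ← 44
So the tile now at position 6 started at position 44.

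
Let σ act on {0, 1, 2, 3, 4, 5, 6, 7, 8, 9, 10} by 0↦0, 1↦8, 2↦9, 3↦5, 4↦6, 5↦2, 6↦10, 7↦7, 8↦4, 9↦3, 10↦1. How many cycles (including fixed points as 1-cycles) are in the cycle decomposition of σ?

4

Cycle decomposition: (0) (1 8 4 6 10) (2 9 3 5) (7).
4 cycles.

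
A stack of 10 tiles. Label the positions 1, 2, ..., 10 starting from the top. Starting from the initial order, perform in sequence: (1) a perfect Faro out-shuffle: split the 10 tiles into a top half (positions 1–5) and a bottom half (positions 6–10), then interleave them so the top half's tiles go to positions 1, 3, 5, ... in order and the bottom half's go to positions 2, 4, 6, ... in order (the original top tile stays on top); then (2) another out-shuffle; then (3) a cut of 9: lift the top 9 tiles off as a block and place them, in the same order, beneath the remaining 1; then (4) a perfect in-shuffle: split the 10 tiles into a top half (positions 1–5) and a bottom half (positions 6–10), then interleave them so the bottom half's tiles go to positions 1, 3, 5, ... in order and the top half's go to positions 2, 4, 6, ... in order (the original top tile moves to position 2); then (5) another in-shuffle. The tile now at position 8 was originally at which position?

1

Undo the operations in reverse order, starting from position 8:
  undo op 5 (in-shuffle, from top half): 8 ← 4
  undo op 4 (in-shuffle, from top half): 4 ← 2
  undo op 3 (cut 9): 2 ← 1
  undo op 2 (out-shuffle, from top half): 1 ← 1
  undo op 1 (out-shuffle, from top half): 1 ← 1
So the tile at position 8 came from original position 1.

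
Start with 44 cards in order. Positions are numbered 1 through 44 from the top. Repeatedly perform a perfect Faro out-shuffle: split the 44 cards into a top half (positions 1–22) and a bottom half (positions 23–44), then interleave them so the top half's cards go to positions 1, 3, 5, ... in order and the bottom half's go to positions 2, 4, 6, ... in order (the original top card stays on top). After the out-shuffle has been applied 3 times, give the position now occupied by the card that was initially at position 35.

Track the card's position through each out-shuffle:
35 → 26 → 8 → 15

15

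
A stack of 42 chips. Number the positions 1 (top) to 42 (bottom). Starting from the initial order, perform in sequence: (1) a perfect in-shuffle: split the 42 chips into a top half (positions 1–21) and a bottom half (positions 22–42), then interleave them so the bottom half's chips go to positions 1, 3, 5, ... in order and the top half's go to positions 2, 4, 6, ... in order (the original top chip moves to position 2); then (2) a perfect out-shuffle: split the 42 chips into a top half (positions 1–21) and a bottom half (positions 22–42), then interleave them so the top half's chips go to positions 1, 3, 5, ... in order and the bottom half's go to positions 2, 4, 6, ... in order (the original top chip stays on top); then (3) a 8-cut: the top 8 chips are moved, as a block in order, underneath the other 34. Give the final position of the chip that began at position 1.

Track the chip from position 1 forward through each operation:
  after op 1 (in-shuffle): 1 → 2
  after op 2 (out-shuffle): 2 → 3
  after op 3 (cut 8): 3 → 37

37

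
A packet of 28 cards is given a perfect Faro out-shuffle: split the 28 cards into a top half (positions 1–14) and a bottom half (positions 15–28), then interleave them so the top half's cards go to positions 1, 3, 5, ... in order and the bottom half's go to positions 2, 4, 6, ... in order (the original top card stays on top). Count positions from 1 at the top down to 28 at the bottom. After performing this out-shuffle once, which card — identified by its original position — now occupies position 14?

Work backwards from position 14, undoing one out-shuffle at a time:
14 ← 21
So the card now at position 14 started at position 21.

21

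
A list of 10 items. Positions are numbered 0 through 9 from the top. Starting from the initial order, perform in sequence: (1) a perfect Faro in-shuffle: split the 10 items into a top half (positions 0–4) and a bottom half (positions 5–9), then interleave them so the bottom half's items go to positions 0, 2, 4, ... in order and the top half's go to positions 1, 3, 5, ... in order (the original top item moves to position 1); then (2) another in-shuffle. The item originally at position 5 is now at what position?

1

Track the item from position 5 forward through each operation:
  after op 1 (in-shuffle): 5 → 0
  after op 2 (in-shuffle): 0 → 1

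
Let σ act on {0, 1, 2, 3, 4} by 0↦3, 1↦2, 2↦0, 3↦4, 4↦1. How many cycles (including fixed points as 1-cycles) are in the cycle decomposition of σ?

1

Cycle decomposition: (0 3 4 1 2).
1 cycle.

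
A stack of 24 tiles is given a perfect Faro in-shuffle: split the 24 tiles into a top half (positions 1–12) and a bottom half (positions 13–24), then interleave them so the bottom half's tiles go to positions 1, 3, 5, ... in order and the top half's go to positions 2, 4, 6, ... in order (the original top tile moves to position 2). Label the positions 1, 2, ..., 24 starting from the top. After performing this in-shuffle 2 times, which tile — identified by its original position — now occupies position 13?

Work backwards from position 13, undoing one in-shuffle at a time:
13 ← 19 ← 22
So the tile now at position 13 started at position 22.

22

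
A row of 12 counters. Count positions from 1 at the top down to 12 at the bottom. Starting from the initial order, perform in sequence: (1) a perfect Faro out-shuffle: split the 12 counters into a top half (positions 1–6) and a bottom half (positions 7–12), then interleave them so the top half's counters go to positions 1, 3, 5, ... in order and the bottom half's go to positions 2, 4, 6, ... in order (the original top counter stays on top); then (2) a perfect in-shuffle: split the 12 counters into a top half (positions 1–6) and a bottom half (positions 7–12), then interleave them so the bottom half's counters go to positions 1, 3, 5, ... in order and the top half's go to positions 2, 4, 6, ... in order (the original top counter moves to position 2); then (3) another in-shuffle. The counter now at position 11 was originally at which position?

Undo the operations in reverse order, starting from position 11:
  undo op 3 (in-shuffle, from bottom half): 11 ← 12
  undo op 2 (in-shuffle, from top half): 12 ← 6
  undo op 1 (out-shuffle, from bottom half): 6 ← 9
So the counter at position 11 came from original position 9.

9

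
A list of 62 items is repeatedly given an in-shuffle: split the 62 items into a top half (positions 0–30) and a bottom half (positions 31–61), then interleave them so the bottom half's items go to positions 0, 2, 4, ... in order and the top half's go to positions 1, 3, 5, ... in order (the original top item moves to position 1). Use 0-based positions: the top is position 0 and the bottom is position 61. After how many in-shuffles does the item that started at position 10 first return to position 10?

6

Follow position 10 under repeated in-shuffles:
10 → 21 → 43 → 24 → 49 → 36 → 10
It first returns after 6 in-shuffles.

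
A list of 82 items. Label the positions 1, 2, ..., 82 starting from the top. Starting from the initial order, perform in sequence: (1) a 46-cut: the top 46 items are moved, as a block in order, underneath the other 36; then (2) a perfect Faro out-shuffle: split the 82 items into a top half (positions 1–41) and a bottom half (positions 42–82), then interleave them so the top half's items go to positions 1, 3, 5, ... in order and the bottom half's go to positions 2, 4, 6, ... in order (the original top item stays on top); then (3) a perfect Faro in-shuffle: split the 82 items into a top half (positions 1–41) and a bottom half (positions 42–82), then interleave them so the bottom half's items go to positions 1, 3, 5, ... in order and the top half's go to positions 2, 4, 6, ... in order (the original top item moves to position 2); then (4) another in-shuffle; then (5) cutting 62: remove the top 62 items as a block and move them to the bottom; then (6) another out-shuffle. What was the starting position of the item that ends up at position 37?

Undo the operations in reverse order, starting from position 37:
  undo op 6 (out-shuffle, from top half): 37 ← 19
  undo op 5 (cut 62): 19 ← 81
  undo op 4 (in-shuffle, from bottom half): 81 ← 82
  undo op 3 (in-shuffle, from top half): 82 ← 41
  undo op 2 (out-shuffle, from top half): 41 ← 21
  undo op 1 (cut 46): 21 ← 67
So the item at position 37 came from original position 67.

67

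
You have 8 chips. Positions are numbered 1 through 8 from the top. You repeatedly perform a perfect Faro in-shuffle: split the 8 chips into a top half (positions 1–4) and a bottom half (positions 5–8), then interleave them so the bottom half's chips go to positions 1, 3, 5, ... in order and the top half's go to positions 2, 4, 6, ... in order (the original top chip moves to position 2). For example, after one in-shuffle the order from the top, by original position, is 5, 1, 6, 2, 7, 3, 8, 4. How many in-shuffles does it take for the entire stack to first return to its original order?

6

The in-shuffle permutes the 8 positions with cycle lengths [2, 6].
Every chip is home exactly when every cycle has completed a whole number of laps, i.e. after lcm(2, 6) = 6 in-shuffles.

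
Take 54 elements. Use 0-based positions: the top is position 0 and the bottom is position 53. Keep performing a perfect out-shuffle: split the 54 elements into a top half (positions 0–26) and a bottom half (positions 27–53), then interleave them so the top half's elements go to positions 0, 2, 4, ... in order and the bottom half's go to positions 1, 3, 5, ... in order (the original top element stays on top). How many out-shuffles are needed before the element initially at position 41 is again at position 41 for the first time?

Follow position 41 under repeated out-shuffles:
41 → 29 → 5 → 10 → 20 → 40 → 27 → 1 → ... → 41 (length 52)
It first returns after 52 out-shuffles.

52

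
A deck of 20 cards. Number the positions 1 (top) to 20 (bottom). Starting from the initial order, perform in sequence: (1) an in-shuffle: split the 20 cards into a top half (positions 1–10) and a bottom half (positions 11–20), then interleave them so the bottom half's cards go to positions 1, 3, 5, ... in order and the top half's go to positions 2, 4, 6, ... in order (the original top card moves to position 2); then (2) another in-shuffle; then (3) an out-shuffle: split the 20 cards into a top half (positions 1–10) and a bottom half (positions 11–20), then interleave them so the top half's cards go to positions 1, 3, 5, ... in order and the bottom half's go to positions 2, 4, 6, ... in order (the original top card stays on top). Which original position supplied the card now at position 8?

Undo the operations in reverse order, starting from position 8:
  undo op 3 (out-shuffle, from bottom half): 8 ← 14
  undo op 2 (in-shuffle, from top half): 14 ← 7
  undo op 1 (in-shuffle, from bottom half): 7 ← 14
So the card at position 8 came from original position 14.

14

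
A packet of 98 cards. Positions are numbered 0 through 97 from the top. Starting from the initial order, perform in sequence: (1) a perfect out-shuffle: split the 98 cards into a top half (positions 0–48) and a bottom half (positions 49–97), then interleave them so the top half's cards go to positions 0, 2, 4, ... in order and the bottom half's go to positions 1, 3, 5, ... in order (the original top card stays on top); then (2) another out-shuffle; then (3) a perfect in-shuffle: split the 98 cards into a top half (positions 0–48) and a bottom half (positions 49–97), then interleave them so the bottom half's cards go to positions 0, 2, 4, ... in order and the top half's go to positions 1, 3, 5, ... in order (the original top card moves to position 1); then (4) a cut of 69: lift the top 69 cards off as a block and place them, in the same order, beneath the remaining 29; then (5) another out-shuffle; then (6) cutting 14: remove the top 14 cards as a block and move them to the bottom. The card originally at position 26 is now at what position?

Track the card from position 26 forward through each operation:
  after op 1 (out-shuffle): 26 → 52
  after op 2 (out-shuffle): 52 → 7
  after op 3 (in-shuffle): 7 → 15
  after op 4 (cut 69): 15 → 44
  after op 5 (out-shuffle): 44 → 88
  after op 6 (cut 14): 88 → 74

74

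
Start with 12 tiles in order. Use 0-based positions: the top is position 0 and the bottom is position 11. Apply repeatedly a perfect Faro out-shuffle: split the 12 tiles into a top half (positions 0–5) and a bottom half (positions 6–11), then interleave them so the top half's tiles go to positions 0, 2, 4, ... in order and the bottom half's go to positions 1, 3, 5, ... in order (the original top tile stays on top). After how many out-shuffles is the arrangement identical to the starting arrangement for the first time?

10

The out-shuffle permutes the 12 positions with cycle lengths [1, 1, 10].
Every tile is home exactly when every cycle has completed a whole number of laps, i.e. after lcm(1, 10) = 10 out-shuffles.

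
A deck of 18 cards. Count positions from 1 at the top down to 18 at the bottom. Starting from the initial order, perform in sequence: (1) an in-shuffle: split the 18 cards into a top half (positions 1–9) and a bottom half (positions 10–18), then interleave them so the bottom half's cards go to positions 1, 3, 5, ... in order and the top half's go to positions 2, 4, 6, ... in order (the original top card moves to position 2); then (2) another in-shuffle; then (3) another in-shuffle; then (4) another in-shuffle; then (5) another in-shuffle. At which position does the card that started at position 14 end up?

11

Track the card from position 14 forward through each operation:
  after op 1 (in-shuffle): 14 → 9
  after op 2 (in-shuffle): 9 → 18
  after op 3 (in-shuffle): 18 → 17
  after op 4 (in-shuffle): 17 → 15
  after op 5 (in-shuffle): 15 → 11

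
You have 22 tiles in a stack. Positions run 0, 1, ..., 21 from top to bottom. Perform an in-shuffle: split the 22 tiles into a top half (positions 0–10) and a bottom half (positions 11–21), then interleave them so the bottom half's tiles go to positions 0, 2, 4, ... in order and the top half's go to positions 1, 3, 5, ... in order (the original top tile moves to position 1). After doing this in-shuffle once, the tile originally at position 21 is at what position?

20

Track the tile's position through each in-shuffle:
21 → 20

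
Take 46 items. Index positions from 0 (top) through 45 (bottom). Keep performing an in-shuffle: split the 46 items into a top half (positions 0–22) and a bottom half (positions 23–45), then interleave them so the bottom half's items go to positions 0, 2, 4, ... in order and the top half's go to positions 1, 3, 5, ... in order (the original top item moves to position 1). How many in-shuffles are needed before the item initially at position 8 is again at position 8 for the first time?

23

Follow position 8 under repeated in-shuffles:
8 → 17 → 35 → 24 → 2 → 5 → 11 → 23 → ... → 8 (length 23)
It first returns after 23 in-shuffles.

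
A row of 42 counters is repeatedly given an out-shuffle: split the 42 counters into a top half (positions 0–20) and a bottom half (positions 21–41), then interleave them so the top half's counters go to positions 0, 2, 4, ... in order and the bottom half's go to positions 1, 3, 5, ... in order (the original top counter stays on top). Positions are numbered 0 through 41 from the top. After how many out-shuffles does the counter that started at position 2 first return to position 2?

Follow position 2 under repeated out-shuffles:
2 → 4 → 8 → 16 → 32 → 23 → 5 → 10 → 20 → 40 → 39 → 37 → 33 → 25 → 9 → 18 → 36 → 31 → 21 → 1 → 2
It first returns after 20 out-shuffles.

20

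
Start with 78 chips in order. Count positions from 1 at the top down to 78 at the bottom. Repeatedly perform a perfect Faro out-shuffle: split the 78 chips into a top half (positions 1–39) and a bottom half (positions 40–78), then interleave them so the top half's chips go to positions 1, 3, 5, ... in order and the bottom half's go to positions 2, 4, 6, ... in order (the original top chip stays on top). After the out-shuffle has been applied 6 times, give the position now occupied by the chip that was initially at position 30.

9

Track the chip's position through each out-shuffle:
30 → 59 → 40 → 2 → 3 → 5 → 9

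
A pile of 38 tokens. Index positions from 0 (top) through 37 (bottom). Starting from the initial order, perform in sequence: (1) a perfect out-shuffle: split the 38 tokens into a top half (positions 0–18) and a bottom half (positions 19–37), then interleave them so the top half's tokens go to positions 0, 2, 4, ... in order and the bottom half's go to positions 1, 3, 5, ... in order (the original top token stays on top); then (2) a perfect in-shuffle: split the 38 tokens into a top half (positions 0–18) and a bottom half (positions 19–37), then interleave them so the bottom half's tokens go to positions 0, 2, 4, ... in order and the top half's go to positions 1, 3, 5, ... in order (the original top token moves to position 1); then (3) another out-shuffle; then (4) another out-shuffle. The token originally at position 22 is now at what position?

23

Track the token from position 22 forward through each operation:
  after op 1 (out-shuffle): 22 → 7
  after op 2 (in-shuffle): 7 → 15
  after op 3 (out-shuffle): 15 → 30
  after op 4 (out-shuffle): 30 → 23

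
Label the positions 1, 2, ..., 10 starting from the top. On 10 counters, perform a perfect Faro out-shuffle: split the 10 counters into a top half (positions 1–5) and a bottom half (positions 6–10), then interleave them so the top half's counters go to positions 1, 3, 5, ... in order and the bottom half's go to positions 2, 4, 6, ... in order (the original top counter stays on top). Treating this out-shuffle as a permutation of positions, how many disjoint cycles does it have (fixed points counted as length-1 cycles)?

4

Trace each unvisited position around until it returns:
(1) (2 3 5 9 8 6) (4 7) (10)
4 cycles in total.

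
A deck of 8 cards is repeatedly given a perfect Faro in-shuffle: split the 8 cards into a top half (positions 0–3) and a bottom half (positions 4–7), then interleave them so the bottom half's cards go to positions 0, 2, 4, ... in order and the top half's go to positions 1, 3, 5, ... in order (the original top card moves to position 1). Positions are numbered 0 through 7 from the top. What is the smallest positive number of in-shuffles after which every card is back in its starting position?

6

The in-shuffle permutes the 8 positions with cycle lengths [2, 6].
Every card is home exactly when every cycle has completed a whole number of laps, i.e. after lcm(2, 6) = 6 in-shuffles.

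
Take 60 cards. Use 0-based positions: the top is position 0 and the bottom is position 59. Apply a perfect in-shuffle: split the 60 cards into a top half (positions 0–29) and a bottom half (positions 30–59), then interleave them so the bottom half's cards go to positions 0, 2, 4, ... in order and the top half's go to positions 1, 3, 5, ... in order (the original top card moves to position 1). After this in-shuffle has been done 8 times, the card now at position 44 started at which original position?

Work backwards from position 44, undoing one in-shuffle at a time:
44 ← 52 ← 56 ← 58 ← 59 ← 29 ← 14 ← 37 ← 18
So the card now at position 44 started at position 18.

18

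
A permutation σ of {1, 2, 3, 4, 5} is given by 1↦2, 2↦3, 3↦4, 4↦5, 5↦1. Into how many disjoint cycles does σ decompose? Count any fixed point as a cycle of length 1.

Cycle decomposition: (1 2 3 4 5).
1 cycle.

1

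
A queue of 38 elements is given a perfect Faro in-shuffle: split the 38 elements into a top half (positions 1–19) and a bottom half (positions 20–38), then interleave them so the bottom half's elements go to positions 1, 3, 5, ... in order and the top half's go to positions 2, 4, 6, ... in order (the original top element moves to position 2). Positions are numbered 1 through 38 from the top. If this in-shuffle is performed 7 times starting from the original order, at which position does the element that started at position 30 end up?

18

Track the element's position through each in-shuffle:
30 → 21 → 3 → 6 → 12 → 24 → 9 → 18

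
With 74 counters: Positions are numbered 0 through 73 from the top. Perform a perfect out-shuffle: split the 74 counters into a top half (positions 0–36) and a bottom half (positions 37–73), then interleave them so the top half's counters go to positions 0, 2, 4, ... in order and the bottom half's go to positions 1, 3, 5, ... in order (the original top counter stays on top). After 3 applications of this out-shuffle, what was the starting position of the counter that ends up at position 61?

Work backwards from position 61, undoing one out-shuffle at a time:
61 ← 67 ← 70 ← 35
So the counter now at position 61 started at position 35.

35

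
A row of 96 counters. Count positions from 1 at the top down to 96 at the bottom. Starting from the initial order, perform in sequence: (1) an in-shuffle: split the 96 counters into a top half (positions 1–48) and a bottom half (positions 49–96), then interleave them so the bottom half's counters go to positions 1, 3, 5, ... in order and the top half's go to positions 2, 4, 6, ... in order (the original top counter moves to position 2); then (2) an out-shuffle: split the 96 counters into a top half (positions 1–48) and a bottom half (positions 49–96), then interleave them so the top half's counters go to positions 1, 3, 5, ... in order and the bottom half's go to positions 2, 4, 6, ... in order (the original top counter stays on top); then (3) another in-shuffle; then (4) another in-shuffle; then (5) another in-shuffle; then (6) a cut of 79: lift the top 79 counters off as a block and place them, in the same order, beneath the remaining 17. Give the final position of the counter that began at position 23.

66

Track the counter from position 23 forward through each operation:
  after op 1 (in-shuffle): 23 → 46
  after op 2 (out-shuffle): 46 → 91
  after op 3 (in-shuffle): 91 → 85
  after op 4 (in-shuffle): 85 → 73
  after op 5 (in-shuffle): 73 → 49
  after op 6 (cut 79): 49 → 66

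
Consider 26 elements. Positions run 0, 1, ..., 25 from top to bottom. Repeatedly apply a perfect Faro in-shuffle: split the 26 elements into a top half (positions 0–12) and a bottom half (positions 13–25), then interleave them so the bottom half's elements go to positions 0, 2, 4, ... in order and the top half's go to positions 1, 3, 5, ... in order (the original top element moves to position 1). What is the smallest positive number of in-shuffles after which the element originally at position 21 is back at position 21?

18

Follow position 21 under repeated in-shuffles:
21 → 16 → 6 → 13 → 0 → 1 → 3 → 7 → 15 → 4 → 9 → 19 → 12 → 25 → 24 → 22 → 18 → 10 → 21
It first returns after 18 in-shuffles.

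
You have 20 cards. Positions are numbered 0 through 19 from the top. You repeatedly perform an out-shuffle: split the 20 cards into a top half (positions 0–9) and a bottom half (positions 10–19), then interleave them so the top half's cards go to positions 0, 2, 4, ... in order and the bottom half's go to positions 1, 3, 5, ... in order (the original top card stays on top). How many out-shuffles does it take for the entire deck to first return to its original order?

18

The out-shuffle permutes the 20 positions with cycle lengths [1, 1, 18].
Every card is home exactly when every cycle has completed a whole number of laps, i.e. after lcm(1, 18) = 18 out-shuffles.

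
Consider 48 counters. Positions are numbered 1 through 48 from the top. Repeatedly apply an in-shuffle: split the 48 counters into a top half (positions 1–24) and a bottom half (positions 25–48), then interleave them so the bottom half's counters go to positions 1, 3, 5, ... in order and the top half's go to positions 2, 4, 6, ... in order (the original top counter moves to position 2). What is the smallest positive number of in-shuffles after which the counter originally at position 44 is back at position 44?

21

Follow position 44 under repeated in-shuffles:
44 → 39 → 29 → 9 → 18 → 36 → 23 → 46 → ... → 44 (length 21)
It first returns after 21 in-shuffles.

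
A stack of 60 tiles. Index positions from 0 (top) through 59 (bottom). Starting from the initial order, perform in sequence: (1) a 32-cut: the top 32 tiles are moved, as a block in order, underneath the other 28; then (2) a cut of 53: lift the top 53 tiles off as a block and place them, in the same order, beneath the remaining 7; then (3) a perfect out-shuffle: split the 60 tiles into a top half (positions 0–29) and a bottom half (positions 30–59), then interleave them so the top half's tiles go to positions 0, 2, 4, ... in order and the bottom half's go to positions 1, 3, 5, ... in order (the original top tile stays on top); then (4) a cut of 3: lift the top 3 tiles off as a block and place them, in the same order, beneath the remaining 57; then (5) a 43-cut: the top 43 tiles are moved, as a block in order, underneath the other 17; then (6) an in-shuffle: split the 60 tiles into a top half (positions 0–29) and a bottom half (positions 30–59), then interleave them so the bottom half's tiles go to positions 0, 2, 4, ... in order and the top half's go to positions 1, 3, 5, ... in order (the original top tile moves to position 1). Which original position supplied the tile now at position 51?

Undo the operations in reverse order, starting from position 51:
  undo op 6 (in-shuffle, from top half): 51 ← 25
  undo op 5 (cut 43): 25 ← 8
  undo op 4 (cut 3): 8 ← 11
  undo op 3 (out-shuffle, from bottom half): 11 ← 35
  undo op 2 (cut 53): 35 ← 28
  undo op 1 (cut 32): 28 ← 0
So the tile at position 51 came from original position 0.

0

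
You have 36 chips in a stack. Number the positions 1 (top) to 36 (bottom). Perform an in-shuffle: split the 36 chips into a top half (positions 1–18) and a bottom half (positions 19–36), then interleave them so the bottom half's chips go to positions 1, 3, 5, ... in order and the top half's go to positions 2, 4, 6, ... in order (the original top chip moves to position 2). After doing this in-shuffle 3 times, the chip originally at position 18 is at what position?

Track the chip's position through each in-shuffle:
18 → 36 → 35 → 33

33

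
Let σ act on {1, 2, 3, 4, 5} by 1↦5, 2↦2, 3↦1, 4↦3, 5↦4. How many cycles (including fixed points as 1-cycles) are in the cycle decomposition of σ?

2

Cycle decomposition: (1 5 4 3) (2).
2 cycles.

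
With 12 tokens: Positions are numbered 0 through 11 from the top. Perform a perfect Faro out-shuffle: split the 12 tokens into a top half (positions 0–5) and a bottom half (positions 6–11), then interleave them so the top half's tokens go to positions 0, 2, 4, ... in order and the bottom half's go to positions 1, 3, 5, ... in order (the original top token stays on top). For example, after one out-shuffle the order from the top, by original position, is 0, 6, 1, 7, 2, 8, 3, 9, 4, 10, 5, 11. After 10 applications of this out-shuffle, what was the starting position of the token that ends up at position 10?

10

Work backwards from position 10, undoing one out-shuffle at a time:
10 ← 5 ← 8 ← 4 ← 2 ← 1 ← 6 ← 3 ← 7 ← 9 ← 10
So the token now at position 10 started at position 10.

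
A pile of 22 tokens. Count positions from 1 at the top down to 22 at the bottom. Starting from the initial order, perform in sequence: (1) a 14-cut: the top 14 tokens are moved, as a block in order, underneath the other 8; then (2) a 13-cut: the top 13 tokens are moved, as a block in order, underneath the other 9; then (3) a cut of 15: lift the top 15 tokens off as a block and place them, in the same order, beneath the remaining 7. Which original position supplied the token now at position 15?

Undo the operations in reverse order, starting from position 15:
  undo op 3 (cut 15): 15 ← 8
  undo op 2 (cut 13): 8 ← 21
  undo op 1 (cut 14): 21 ← 13
So the token at position 15 came from original position 13.

13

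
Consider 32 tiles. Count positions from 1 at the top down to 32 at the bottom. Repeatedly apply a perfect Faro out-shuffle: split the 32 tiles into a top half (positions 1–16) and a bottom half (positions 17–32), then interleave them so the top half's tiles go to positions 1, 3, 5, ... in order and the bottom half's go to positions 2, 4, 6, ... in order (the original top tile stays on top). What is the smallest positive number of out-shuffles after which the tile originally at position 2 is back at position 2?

Follow position 2 under repeated out-shuffles:
2 → 3 → 5 → 9 → 17 → 2
It first returns after 5 out-shuffles.

5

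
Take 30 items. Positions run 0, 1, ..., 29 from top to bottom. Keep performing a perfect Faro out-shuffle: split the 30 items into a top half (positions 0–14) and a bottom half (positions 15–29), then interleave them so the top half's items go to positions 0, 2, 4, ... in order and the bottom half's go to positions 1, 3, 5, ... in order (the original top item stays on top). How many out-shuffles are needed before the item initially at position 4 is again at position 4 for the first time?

Follow position 4 under repeated out-shuffles:
4 → 8 → 16 → 3 → 6 → 12 → 24 → 19 → ... → 4 (length 28)
It first returns after 28 out-shuffles.

28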